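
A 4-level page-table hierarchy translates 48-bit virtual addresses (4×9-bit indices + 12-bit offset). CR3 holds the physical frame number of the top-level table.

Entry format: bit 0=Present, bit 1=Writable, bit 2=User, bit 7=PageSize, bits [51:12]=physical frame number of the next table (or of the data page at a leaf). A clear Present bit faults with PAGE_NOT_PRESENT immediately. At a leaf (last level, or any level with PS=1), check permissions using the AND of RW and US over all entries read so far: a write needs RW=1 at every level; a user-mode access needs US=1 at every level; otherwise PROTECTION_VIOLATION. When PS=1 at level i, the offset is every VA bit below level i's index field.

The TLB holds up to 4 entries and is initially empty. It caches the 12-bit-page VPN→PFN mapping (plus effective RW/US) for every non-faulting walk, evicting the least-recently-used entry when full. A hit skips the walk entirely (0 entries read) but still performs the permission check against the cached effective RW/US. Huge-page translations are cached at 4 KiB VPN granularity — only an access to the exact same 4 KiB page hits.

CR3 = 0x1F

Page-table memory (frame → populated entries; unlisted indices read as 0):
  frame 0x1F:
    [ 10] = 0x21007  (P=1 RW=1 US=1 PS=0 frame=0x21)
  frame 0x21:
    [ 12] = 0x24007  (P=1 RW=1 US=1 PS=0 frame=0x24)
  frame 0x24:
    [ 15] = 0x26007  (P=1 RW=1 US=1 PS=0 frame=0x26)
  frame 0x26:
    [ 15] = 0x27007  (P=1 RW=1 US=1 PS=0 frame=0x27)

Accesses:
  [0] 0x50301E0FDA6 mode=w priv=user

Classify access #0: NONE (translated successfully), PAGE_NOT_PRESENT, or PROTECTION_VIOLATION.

Walk each access:
#0 VA=0x50301E0FDA6 (w,user):
  [0] read 0x1F idx=10: raw=0x21007 flags P=1 W=1 U=1 S=0
  [1] read 0x21 idx=12: raw=0x24007 flags P=1 W=1 U=1 S=0
  [2] read 0x24 idx=15: raw=0x26007 flags P=1 W=1 U=1 S=0
  [3] read 0x26 idx=15: raw=0x27007 flags P=1 W=1 U=1 S=0
  → PA=0x27DA6  (4 entries read)

Access #0 fault: NONE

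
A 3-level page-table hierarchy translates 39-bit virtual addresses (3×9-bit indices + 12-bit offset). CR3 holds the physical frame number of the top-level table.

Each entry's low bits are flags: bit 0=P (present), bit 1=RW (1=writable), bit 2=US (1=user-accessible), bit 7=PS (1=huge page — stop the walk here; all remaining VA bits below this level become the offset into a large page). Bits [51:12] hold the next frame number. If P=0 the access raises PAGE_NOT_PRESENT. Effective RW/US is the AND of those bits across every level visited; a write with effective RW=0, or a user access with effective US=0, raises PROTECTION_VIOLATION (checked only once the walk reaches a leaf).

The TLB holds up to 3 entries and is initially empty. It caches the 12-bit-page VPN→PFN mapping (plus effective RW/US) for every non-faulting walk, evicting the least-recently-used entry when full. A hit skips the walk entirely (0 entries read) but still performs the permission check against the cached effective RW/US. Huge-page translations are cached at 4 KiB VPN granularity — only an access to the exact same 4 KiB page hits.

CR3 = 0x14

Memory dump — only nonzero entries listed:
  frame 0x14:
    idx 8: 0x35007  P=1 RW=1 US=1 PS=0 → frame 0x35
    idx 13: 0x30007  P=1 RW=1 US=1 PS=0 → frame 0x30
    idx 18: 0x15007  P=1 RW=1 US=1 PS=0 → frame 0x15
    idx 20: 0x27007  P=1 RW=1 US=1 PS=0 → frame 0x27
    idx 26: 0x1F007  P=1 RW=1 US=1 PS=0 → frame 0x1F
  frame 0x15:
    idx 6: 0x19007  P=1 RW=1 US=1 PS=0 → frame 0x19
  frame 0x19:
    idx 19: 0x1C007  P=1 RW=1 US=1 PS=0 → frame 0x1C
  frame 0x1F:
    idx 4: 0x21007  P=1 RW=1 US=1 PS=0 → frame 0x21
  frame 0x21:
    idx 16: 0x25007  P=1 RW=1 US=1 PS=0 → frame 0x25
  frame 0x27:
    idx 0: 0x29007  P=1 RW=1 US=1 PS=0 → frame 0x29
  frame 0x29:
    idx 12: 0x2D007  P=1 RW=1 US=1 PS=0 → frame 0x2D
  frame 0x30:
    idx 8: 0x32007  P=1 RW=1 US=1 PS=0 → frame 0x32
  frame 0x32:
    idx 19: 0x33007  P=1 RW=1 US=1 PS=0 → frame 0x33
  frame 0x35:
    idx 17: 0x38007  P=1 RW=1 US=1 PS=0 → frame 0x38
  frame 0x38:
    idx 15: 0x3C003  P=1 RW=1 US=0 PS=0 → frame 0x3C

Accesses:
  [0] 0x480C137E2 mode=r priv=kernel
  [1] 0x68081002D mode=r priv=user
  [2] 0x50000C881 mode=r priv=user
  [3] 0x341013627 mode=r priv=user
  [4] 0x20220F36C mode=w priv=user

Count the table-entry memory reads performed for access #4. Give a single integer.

Trace:
#0 VA=0x480C137E2 (r,kernel):
  L0 @0x14[18] → 0x15007  P=1,RW=1,US=1,PS=0
  L1 @0x15[6] → 0x19007  P=1,RW=1,US=1,PS=0
  L2 @0x19[19] → 0x1C007  P=1,RW=1,US=1,PS=0
  ⇒ phys 0x1C7E2  [3 reads]
#1 VA=0x68081002D (r,user):
  L0 @0x14[26] → 0x1F007  P=1,RW=1,US=1,PS=0
  L1 @0x1F[4] → 0x21007  P=1,RW=1,US=1,PS=0
  L2 @0x21[16] → 0x25007  P=1,RW=1,US=1,PS=0
  ⇒ phys 0x2502D  [3 reads]
#2 VA=0x50000C881 (r,user):
  L0 @0x14[20] → 0x27007  P=1,RW=1,US=1,PS=0
  L1 @0x27[0] → 0x29007  P=1,RW=1,US=1,PS=0
  L2 @0x29[12] → 0x2D007  P=1,RW=1,US=1,PS=0
  ⇒ phys 0x2D881  [3 reads]
#3 VA=0x341013627 (r,user):
  L0 @0x14[13] → 0x30007  P=1,RW=1,US=1,PS=0
  L1 @0x30[8] → 0x32007  P=1,RW=1,US=1,PS=0
  L2 @0x32[19] → 0x33007  P=1,RW=1,US=1,PS=0
  ⇒ phys 0x33627  [3 reads]
#4 VA=0x20220F36C (w,user):
  L0 @0x14[8] → 0x35007  P=1,RW=1,US=1,PS=0
  L1 @0x35[17] → 0x38007  P=1,RW=1,US=1,PS=0
  L2 @0x38[15] → 0x3C003  P=1,RW=1,US=0,PS=0
  → PROTECTION_VIOLATION  (3 entries read)

Entries read for #4: 3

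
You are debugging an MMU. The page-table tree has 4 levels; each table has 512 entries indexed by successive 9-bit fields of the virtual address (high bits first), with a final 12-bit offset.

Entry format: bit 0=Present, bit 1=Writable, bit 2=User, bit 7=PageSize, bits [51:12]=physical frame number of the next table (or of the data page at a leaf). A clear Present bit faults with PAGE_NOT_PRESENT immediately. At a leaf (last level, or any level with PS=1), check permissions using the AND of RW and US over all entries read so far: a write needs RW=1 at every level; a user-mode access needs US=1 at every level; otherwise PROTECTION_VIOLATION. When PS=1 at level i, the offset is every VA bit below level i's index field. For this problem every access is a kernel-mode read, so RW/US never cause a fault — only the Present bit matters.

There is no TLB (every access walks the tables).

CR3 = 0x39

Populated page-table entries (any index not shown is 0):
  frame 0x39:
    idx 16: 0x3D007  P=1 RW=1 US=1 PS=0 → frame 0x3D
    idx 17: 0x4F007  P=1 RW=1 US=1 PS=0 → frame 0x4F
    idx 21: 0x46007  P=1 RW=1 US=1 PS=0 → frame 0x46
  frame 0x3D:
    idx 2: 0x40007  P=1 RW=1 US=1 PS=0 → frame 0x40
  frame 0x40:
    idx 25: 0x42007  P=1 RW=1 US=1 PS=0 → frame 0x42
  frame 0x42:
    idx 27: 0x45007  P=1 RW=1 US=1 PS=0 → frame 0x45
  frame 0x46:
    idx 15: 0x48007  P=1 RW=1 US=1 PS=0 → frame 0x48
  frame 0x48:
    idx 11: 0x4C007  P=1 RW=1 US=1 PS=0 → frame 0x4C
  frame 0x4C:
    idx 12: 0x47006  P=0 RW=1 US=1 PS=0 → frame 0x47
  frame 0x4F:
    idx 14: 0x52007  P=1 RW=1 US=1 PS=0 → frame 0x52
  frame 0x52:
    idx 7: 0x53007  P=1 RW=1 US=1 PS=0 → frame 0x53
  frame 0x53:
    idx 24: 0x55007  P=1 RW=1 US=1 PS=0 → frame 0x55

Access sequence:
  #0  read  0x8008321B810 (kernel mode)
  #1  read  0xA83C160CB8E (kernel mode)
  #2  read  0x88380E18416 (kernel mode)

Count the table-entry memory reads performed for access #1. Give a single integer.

Trace:
#0 VA=0x8008321B810 (r,kernel):
  L0 @0x39[16] → 0x3D007  P=1,RW=1,US=1,PS=0
  L1 @0x3D[2] → 0x40007  P=1,RW=1,US=1,PS=0
  L2 @0x40[25] → 0x42007  P=1,RW=1,US=1,PS=0
  L3 @0x42[27] → 0x45007  P=1,RW=1,US=1,PS=0
  ⇒ phys 0x45810  [4 reads]
#1 VA=0xA83C160CB8E (r,kernel):
  L0 @0x39[21] → 0x46007  P=1,RW=1,US=1,PS=0
  L1 @0x46[15] → 0x48007  P=1,RW=1,US=1,PS=0
  L2 @0x48[11] → 0x4C007  P=1,RW=1,US=1,PS=0
  L3 @0x4C[12] → 0x47006  P=0,RW=1,US=1,PS=0
  ⇒ fault: PAGE_NOT_PRESENT  — 4 lookups
#2 VA=0x88380E18416 (r,kernel):
  L0 @0x39[17] → 0x4F007  P=1,RW=1,US=1,PS=0
  L1 @0x4F[14] → 0x52007  P=1,RW=1,US=1,PS=0
  L2 @0x52[7] → 0x53007  P=1,RW=1,US=1,PS=0
  L3 @0x53[24] → 0x55007  P=1,RW=1,US=1,PS=0
  ⇒ phys 0x55416  [4 reads]

Entries read for #1: 4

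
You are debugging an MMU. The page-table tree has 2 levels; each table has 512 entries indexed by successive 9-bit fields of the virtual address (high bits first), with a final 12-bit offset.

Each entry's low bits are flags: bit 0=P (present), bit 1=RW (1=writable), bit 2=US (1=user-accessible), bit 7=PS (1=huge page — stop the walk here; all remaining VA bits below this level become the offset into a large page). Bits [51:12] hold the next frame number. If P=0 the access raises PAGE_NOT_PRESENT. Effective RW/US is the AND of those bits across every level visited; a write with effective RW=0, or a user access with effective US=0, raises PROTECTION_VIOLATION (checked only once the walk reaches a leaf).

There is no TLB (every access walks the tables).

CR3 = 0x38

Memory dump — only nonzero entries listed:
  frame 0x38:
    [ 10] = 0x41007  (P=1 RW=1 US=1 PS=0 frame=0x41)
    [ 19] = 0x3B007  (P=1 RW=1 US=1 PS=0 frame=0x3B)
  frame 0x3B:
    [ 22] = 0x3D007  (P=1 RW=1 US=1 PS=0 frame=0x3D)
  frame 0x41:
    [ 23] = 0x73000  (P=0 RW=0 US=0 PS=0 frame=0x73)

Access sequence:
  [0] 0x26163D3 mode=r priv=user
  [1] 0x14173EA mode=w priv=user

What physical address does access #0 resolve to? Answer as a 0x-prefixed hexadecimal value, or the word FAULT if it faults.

Trace:
#0 VA=0x26163D3 (r,user):
  L0 @0x38[19] → 0x3B007  P=1,RW=1,US=1,PS=0
  L1 @0x3B[22] → 0x3D007  P=1,RW=1,US=1,PS=0
  ⇒ phys 0x3D3D3  [2 reads]
#1 VA=0x14173EA (w,user):
  L0 @0x38[10] → 0x41007  P=1,RW=1,US=1,PS=0
  L1 @0x41[23] → 0x73000  P=0,RW=0,US=0,PS=0
  ✗ PAGE_NOT_PRESENT  [2 reads]

Access #0 PA: 0x3D3D3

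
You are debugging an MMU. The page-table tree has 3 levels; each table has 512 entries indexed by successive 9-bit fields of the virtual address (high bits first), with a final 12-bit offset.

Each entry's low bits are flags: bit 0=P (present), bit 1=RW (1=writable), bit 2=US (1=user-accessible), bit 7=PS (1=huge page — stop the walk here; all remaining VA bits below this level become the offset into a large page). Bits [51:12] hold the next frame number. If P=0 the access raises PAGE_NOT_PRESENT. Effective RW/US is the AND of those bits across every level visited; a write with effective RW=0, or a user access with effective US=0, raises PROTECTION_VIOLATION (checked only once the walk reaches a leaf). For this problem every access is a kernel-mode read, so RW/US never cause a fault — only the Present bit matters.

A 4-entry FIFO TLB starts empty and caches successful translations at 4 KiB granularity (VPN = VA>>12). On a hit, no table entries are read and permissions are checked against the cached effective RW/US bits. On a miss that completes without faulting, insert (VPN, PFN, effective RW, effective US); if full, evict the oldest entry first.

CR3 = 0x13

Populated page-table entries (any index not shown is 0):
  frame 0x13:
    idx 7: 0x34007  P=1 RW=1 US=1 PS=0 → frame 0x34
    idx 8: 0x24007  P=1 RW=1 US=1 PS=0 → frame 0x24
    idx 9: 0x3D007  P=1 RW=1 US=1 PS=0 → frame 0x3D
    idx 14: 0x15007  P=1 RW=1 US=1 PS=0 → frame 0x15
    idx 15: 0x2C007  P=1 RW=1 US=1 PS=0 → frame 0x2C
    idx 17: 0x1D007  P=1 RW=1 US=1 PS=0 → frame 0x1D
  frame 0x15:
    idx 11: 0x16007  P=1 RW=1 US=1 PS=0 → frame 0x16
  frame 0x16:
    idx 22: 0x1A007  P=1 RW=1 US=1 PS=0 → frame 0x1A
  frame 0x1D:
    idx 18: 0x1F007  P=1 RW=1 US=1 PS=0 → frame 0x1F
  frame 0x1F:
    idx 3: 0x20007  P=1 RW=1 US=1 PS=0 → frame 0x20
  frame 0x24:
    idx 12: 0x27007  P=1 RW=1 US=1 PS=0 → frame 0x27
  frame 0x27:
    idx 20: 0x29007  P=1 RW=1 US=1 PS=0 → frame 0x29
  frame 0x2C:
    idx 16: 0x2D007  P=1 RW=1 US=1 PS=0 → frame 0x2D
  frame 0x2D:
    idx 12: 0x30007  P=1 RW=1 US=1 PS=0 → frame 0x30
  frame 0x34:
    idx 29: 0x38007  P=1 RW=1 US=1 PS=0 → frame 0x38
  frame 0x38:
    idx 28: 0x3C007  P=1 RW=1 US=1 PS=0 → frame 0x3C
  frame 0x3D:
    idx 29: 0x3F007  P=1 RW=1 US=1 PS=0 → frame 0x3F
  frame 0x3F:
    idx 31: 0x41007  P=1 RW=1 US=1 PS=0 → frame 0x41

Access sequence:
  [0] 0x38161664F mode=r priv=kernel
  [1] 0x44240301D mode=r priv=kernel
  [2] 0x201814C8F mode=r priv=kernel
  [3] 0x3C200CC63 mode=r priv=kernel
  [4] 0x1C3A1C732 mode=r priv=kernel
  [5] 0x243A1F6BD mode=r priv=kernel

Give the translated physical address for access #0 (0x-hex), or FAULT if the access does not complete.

Per-access translation:
#0 VA=0x38161664F (r,kernel):
  L0 @0x13[14] → 0x15007  P=1,RW=1,US=1,PS=0
  L1 @0x15[11] → 0x16007  P=1,RW=1,US=1,PS=0
  L2 @0x16[22] → 0x1A007  P=1,RW=1,US=1,PS=0
  ✓ 0x1A64F  — 3 lookups
#1 VA=0x44240301D (r,kernel):
  L0 @0x13[17] → 0x1D007  P=1,RW=1,US=1,PS=0
  L1 @0x1D[18] → 0x1F007  P=1,RW=1,US=1,PS=0
  L2 @0x1F[3] → 0x20007  P=1,RW=1,US=1,PS=0
  ✓ 0x2001D  — 3 lookups
#2 VA=0x201814C8F (r,kernel):
  L0 @0x13[8] → 0x24007  P=1,RW=1,US=1,PS=0
  L1 @0x24[12] → 0x27007  P=1,RW=1,US=1,PS=0
  L2 @0x27[20] → 0x29007  P=1,RW=1,US=1,PS=0
  ✓ 0x29C8F  — 3 lookups
#3 VA=0x3C200CC63 (r,kernel):
  L0 @0x13[15] → 0x2C007  P=1,RW=1,US=1,PS=0
  L1 @0x2C[16] → 0x2D007  P=1,RW=1,US=1,PS=0
  L2 @0x2D[12] → 0x30007  P=1,RW=1,US=1,PS=0
  ✓ 0x30C63  — 3 lookups
#4 VA=0x1C3A1C732 (r,kernel):
  L0 @0x13[7] → 0x34007  P=1,RW=1,US=1,PS=0
  L1 @0x34[29] → 0x38007  P=1,RW=1,US=1,PS=0
  L2 @0x38[28] → 0x3C007  P=1,RW=1,US=1,PS=0
  ✓ 0x3C732  — 3 lookups
#5 VA=0x243A1F6BD (r,kernel):
  L0 @0x13[9] → 0x3D007  P=1,RW=1,US=1,PS=0
  L1 @0x3D[29] → 0x3F007  P=1,RW=1,US=1,PS=0
  L2 @0x3F[31] → 0x41007  P=1,RW=1,US=1,PS=0
  ✓ 0x416BD  — 3 lookups

Access #0 PA: 0x1A64F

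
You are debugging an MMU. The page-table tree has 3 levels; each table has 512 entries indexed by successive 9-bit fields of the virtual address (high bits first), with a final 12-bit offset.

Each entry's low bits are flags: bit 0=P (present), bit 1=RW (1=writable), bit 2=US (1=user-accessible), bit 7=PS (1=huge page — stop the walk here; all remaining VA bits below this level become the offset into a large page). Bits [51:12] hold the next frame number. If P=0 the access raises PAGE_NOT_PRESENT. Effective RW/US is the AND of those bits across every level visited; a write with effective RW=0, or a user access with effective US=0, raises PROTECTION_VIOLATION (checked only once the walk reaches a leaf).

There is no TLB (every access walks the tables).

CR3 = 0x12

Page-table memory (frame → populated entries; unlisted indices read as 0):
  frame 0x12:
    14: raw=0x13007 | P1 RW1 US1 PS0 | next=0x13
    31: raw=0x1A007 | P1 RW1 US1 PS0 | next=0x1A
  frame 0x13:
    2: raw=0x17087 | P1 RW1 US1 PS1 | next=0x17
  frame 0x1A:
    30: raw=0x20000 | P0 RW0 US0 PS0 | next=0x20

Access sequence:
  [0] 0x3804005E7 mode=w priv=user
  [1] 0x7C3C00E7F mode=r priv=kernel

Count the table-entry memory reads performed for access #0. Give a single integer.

Per-access translation:
#0 VA=0x3804005E7 (w,user):
  [0] read 0x12 idx=14: raw=0x13007 flags P=1 W=1 U=1 S=0
  [1] read 0x13 idx=2: raw=0x17087 flags P=1 W=1 U=1 S=1
  ✓ 0x175E7 (huge @L1)  — 2 lookups
#1 VA=0x7C3C00E7F (r,kernel):
  [0] read 0x12 idx=31: raw=0x1A007 flags P=1 W=1 U=1 S=0
  [1] read 0x1A idx=30: raw=0x20000 flags P=0 W=0 U=0 S=0
  ✗ PAGE_NOT_PRESENT  [2 reads]

Entries read for #0: 2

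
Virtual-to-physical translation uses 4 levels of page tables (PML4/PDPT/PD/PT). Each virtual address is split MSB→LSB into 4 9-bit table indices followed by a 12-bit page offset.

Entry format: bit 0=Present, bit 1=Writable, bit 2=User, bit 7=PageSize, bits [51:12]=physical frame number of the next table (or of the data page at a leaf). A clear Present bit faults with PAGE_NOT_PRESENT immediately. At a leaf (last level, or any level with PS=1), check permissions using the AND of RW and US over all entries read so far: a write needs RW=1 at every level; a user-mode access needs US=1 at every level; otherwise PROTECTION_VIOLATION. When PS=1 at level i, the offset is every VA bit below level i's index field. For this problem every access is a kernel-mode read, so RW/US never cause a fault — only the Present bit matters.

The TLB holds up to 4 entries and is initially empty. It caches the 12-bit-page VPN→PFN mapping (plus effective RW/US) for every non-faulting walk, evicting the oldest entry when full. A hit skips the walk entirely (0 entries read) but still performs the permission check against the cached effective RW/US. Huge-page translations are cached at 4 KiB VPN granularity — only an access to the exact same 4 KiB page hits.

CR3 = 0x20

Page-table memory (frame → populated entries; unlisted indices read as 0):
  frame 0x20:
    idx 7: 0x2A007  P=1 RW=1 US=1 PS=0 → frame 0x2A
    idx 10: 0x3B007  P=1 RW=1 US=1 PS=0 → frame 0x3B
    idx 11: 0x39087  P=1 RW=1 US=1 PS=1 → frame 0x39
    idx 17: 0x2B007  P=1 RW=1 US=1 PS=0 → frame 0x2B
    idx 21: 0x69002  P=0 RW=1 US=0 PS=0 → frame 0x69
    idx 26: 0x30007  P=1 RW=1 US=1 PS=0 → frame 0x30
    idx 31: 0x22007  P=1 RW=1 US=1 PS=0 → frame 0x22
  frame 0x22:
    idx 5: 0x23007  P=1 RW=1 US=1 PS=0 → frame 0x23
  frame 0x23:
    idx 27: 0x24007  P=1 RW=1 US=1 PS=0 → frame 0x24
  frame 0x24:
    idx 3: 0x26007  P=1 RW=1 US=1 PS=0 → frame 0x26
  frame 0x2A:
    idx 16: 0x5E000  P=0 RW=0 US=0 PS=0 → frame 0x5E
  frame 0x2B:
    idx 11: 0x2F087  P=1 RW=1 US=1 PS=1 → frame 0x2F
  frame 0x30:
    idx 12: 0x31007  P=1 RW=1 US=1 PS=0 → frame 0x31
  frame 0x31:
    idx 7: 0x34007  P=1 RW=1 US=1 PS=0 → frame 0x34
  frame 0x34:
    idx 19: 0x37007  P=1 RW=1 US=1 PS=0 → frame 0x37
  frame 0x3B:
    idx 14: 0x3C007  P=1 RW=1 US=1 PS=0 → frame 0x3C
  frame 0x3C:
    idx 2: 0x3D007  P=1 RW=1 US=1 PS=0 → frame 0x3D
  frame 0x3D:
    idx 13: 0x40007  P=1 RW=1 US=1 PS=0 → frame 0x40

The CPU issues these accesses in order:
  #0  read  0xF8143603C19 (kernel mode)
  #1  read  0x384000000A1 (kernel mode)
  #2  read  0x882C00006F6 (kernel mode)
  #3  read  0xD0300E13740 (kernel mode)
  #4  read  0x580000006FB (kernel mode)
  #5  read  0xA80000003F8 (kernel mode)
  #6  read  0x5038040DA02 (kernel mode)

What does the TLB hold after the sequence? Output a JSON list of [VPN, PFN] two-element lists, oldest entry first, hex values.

Per-access translation:
#0 VA=0xF8143603C19 (r,kernel):
  L0 @0x20[31] → 0x22007  P=1,RW=1,US=1,PS=0
  L1 @0x22[5] → 0x23007  P=1,RW=1,US=1,PS=0
  L2 @0x23[27] → 0x24007  P=1,RW=1,US=1,PS=0
  L3 @0x24[3] → 0x26007  P=1,RW=1,US=1,PS=0
  ⇒ phys 0x26C19  [4 reads]
#1 VA=0x384000000A1 (r,kernel):
  L0 @0x20[7] → 0x2A007  P=1,RW=1,US=1,PS=0
  L1 @0x2A[16] → 0x5E000  P=0,RW=0,US=0,PS=0
  ✗ PAGE_NOT_PRESENT  [2 reads]
#2 VA=0x882C00006F6 (r,kernel):
  L0 @0x20[17] → 0x2B007  P=1,RW=1,US=1,PS=0
  L1 @0x2B[11] → 0x2F087  P=1,RW=1,US=1,PS=1
  ⇒ phys 0x2F6F6 (huge @L1)  [2 reads]
#3 VA=0xD0300E13740 (r,kernel):
  L0 @0x20[26] → 0x30007  P=1,RW=1,US=1,PS=0
  L1 @0x30[12] → 0x31007  P=1,RW=1,US=1,PS=0
  L2 @0x31[7] → 0x34007  P=1,RW=1,US=1,PS=0
  L3 @0x34[19] → 0x37007  P=1,RW=1,US=1,PS=0
  ⇒ phys 0x37740  [4 reads]
#4 VA=0x580000006FB (r,kernel):
  L0 @0x20[11] → 0x39087  P=1,RW=1,US=1,PS=1
  ⇒ phys 0x396FB (huge @L0)  [1 reads]
#5 VA=0xA80000003F8 (r,kernel):
  L0 @0x20[21] → 0x69002  P=0,RW=1,US=0,PS=0
  ✗ PAGE_NOT_PRESENT  [1 reads]
#6 VA=0x5038040DA02 (r,kernel):
  L0 @0x20[10] → 0x3B007  P=1,RW=1,US=1,PS=0
  L1 @0x3B[14] → 0x3C007  P=1,RW=1,US=1,PS=0
  L2 @0x3C[2] → 0x3D007  P=1,RW=1,US=1,PS=0
  L3 @0x3D[13] → 0x40007  P=1,RW=1,US=1,PS=0
  ⇒ phys 0x40A02  [4 reads]

TLB: [["0x882C0000", "0x2F"], ["0xD0300E13", "0x37"], ["0x58000000", "0x39"], ["0x5038040D", "0x40"]]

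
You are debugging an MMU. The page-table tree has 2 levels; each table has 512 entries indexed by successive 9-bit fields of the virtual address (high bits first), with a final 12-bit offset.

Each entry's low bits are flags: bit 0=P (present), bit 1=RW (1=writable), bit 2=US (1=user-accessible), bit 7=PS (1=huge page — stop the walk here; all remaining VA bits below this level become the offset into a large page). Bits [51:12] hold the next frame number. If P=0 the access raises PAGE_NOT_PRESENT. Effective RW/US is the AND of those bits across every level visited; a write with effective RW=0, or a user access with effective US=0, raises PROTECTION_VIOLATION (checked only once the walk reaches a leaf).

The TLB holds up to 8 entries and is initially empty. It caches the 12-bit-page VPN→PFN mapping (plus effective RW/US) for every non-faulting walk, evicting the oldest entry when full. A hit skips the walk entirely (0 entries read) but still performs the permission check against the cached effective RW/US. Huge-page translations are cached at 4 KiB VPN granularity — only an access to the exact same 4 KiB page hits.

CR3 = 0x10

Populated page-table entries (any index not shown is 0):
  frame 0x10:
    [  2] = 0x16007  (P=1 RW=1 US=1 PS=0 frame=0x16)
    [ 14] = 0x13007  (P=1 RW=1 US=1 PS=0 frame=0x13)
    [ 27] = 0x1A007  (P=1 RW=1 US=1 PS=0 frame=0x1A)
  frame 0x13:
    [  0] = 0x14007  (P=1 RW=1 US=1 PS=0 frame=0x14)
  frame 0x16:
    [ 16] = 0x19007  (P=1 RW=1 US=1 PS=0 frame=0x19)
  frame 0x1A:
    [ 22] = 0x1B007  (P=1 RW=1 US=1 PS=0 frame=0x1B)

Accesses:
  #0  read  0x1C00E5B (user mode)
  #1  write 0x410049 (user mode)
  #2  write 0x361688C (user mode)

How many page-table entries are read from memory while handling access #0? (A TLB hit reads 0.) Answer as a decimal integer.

Walk each access:
#0 VA=0x1C00E5B (r,user):
  L0: frame=0x10 idx=14 entry=0x13007 [P=1 RW=1 US=1 PS=0]
  L1: frame=0x13 idx=0 entry=0x14007 [P=1 RW=1 US=1 PS=0]
  → PA=0x14E5B  (2 entries read)
#1 VA=0x410049 (w,user):
  L0: frame=0x10 idx=2 entry=0x16007 [P=1 RW=1 US=1 PS=0]
  L1: frame=0x16 idx=16 entry=0x19007 [P=1 RW=1 US=1 PS=0]
  → PA=0x19049  (2 entries read)
#2 VA=0x361688C (w,user):
  L0: frame=0x10 idx=27 entry=0x1A007 [P=1 RW=1 US=1 PS=0]
  L1: frame=0x1A idx=22 entry=0x1B007 [P=1 RW=1 US=1 PS=0]
  → PA=0x1B88C  (2 entries read)

Entries read for #0: 2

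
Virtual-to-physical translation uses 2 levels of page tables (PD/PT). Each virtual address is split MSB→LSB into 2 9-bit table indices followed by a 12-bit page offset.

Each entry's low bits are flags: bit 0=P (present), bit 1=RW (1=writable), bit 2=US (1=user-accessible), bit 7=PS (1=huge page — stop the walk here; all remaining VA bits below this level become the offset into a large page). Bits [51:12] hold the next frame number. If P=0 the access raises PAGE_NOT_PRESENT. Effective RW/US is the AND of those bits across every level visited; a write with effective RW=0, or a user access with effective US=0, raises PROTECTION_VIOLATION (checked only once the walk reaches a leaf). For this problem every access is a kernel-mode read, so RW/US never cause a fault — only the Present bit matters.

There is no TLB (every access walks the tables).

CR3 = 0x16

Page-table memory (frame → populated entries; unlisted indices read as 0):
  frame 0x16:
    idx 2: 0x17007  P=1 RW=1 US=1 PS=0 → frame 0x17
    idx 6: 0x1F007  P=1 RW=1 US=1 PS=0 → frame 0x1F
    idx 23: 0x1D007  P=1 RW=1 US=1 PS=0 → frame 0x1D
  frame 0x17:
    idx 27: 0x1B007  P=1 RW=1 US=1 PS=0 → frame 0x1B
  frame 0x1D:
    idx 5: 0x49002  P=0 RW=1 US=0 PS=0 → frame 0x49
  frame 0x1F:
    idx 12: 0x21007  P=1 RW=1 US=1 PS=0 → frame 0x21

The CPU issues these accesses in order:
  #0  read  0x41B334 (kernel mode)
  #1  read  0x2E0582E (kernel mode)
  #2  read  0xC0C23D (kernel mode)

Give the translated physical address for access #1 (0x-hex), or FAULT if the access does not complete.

Trace:
#0 VA=0x41B334 (r,kernel):
  L0 @0x16[2] → 0x17007  P=1,RW=1,US=1,PS=0
  L1 @0x17[27] → 0x1B007  P=1,RW=1,US=1,PS=0
  ⇒ phys 0x1B334  [2 reads]
#1 VA=0x2E0582E (r,kernel):
  L0 @0x16[23] → 0x1D007  P=1,RW=1,US=1,PS=0
  L1 @0x1D[5] → 0x49002  P=0,RW=1,US=0,PS=0
  ✗ PAGE_NOT_PRESENT  [2 reads]
#2 VA=0xC0C23D (r,kernel):
  L0 @0x16[6] → 0x1F007  P=1,RW=1,US=1,PS=0
  L1 @0x1F[12] → 0x21007  P=1,RW=1,US=1,PS=0
  ⇒ phys 0x2123D  [2 reads]

Access #1 PA: FAULT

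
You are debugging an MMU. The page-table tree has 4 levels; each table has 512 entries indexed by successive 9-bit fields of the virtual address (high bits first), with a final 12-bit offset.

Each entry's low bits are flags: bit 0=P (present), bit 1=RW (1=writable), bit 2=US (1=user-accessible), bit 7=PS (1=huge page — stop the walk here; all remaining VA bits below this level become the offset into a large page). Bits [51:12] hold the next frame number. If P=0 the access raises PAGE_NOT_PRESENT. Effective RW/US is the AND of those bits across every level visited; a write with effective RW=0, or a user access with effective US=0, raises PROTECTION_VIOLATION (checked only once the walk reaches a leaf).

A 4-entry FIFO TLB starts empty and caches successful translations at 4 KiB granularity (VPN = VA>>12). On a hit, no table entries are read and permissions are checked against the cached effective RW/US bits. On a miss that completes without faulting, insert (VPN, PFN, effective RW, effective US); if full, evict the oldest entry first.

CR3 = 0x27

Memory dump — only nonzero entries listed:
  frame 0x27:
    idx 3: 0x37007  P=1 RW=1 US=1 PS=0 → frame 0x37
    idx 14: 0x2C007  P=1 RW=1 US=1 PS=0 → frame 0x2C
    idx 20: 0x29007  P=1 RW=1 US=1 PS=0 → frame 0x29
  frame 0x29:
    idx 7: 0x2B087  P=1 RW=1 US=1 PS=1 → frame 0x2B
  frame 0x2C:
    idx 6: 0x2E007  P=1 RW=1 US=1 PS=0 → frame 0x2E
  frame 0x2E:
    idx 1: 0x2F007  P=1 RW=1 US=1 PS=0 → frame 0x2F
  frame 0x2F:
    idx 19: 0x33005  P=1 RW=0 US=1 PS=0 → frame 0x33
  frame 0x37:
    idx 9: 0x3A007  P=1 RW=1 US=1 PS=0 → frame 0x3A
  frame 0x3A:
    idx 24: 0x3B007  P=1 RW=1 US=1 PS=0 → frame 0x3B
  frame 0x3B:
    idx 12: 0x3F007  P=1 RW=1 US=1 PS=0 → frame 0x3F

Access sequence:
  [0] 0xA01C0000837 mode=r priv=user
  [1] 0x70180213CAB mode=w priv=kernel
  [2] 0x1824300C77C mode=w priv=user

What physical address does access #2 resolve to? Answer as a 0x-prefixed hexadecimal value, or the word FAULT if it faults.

Walk each access:
#0 VA=0xA01C0000837 (r,user):
  [0] read 0x27 idx=20: raw=0x29007 flags P=1 W=1 U=1 S=0
  [1] read 0x29 idx=7: raw=0x2B087 flags P=1 W=1 U=1 S=1
  → PA=0x2B837 (huge @L1)  (2 entries read)
#1 VA=0x70180213CAB (w,kernel):
  [0] read 0x27 idx=14: raw=0x2C007 flags P=1 W=1 U=1 S=0
  [1] read 0x2C idx=6: raw=0x2E007 flags P=1 W=1 U=1 S=0
  [2] read 0x2E idx=1: raw=0x2F007 flags P=1 W=1 U=1 S=0
  [3] read 0x2F idx=19: raw=0x33005 flags P=1 W=0 U=1 S=0
  ⇒ fault: PROTECTION_VIOLATION  — 4 lookups
#2 VA=0x1824300C77C (w,user):
  [0] read 0x27 idx=3: raw=0x37007 flags P=1 W=1 U=1 S=0
  [1] read 0x37 idx=9: raw=0x3A007 flags P=1 W=1 U=1 S=0
  [2] read 0x3A idx=24: raw=0x3B007 flags P=1 W=1 U=1 S=0
  [3] read 0x3B idx=12: raw=0x3F007 flags P=1 W=1 U=1 S=0
  → PA=0x3F77C  (4 entries read)

Access #2 PA: 0x3F77C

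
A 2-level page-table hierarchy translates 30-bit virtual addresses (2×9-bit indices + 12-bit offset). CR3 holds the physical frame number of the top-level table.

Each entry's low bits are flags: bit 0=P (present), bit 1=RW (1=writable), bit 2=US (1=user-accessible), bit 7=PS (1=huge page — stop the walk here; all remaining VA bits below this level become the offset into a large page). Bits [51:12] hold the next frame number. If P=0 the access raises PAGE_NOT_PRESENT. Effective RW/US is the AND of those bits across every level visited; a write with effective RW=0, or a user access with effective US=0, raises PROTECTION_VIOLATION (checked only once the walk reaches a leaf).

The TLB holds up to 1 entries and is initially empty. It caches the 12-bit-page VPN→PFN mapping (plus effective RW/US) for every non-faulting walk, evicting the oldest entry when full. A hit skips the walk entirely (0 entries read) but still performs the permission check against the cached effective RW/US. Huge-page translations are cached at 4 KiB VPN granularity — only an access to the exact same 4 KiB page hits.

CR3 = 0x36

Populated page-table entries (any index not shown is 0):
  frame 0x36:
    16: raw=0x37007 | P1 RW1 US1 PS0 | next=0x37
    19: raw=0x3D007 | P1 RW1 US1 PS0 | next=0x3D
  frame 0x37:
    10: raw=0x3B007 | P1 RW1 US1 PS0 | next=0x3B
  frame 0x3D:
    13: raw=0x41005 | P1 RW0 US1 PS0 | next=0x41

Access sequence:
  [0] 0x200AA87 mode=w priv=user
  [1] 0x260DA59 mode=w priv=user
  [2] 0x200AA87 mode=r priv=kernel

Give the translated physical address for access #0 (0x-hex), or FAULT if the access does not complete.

Per-access translation:
#0 VA=0x200AA87 (w,user):
  lvl0: tbl 0x36, slot 16 ⇒ 0x37007 (P1/RW1/US1/PS0)
  lvl1: tbl 0x37, slot 10 ⇒ 0x3B007 (P1/RW1/US1/PS0)
  ⇒ phys 0x3BA87  [2 reads]
#1 VA=0x260DA59 (w,user):
  lvl0: tbl 0x36, slot 19 ⇒ 0x3D007 (P1/RW1/US1/PS0)
  lvl1: tbl 0x3D, slot 13 ⇒ 0x41005 (P1/RW0/US1/PS0)
  → PROTECTION_VIOLATION  (2 entries read)
#2 VA=0x200AA87 (r,kernel):
  TLB hit vpn=0x200A → PA=0x3BA87

Access #0 PA: 0x3BA87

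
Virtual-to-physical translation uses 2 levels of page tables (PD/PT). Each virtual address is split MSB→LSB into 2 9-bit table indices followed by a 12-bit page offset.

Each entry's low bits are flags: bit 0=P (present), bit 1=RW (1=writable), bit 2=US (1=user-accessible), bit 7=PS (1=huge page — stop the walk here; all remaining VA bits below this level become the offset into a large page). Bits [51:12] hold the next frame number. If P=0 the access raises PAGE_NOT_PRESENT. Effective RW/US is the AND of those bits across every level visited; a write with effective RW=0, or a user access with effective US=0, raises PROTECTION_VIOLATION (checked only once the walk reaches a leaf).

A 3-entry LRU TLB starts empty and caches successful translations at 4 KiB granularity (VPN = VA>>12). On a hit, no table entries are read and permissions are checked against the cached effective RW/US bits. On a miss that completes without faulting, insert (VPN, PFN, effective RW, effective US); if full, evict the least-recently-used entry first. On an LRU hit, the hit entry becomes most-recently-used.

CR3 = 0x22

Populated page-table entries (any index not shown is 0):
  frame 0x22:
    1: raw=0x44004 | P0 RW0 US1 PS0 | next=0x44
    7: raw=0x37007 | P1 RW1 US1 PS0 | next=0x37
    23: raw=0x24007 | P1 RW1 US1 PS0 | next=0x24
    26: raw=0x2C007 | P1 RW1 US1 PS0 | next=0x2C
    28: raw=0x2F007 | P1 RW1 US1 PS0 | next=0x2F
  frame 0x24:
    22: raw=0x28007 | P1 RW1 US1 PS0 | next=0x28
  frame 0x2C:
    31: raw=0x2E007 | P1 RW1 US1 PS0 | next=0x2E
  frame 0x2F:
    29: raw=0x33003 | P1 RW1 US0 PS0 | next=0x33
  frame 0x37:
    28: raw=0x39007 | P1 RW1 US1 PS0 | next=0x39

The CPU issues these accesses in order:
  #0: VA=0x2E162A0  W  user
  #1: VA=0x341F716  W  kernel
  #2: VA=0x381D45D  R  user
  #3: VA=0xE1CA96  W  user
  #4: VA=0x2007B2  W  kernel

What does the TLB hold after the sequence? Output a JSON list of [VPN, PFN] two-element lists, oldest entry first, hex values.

Trace:
#0 VA=0x2E162A0 (w,user):
  [0] read 0x22 idx=23: raw=0x24007 flags P=1 W=1 U=1 S=0
  [1] read 0x24 idx=22: raw=0x28007 flags P=1 W=1 U=1 S=0
  ⇒ phys 0x282A0  [2 reads]
#1 VA=0x341F716 (w,kernel):
  [0] read 0x22 idx=26: raw=0x2C007 flags P=1 W=1 U=1 S=0
  [1] read 0x2C idx=31: raw=0x2E007 flags P=1 W=1 U=1 S=0
  ⇒ phys 0x2E716  [2 reads]
#2 VA=0x381D45D (r,user):
  [0] read 0x22 idx=28: raw=0x2F007 flags P=1 W=1 U=1 S=0
  [1] read 0x2F idx=29: raw=0x33003 flags P=1 W=1 U=0 S=0
  ⇒ fault: PROTECTION_VIOLATION  — 2 lookups
#3 VA=0xE1CA96 (w,user):
  [0] read 0x22 idx=7: raw=0x37007 flags P=1 W=1 U=1 S=0
  [1] read 0x37 idx=28: raw=0x39007 flags P=1 W=1 U=1 S=0
  ⇒ phys 0x39A96  [2 reads]
#4 VA=0x2007B2 (w,kernel):
  [0] read 0x22 idx=1: raw=0x44004 flags P=0 W=0 U=1 S=0
  ⇒ fault: PAGE_NOT_PRESENT  — 1 lookups

TLB: [["0x2E16", "0x28"], ["0x341F", "0x2E"], ["0xE1C", "0x39"]]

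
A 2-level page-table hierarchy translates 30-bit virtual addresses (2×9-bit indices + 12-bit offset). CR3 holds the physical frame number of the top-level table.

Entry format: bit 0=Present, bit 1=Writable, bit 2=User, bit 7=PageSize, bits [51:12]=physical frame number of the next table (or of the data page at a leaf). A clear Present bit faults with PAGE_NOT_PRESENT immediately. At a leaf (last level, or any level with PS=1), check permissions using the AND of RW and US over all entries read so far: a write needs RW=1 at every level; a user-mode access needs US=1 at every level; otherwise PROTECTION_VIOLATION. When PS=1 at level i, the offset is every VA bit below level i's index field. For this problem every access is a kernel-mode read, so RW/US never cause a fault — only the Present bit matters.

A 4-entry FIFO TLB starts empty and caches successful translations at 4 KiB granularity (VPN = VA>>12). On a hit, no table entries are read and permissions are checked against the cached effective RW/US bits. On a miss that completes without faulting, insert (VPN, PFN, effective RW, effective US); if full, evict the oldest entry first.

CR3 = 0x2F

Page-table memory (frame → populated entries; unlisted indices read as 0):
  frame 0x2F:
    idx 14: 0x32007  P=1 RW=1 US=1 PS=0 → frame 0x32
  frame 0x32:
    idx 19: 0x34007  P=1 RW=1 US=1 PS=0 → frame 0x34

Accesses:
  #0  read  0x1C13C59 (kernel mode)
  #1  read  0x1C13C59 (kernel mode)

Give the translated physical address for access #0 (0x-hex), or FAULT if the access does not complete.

Trace:
#0 VA=0x1C13C59 (r,kernel):
  L0: frame=0x2F idx=14 entry=0x32007 [P=1 RW=1 US=1 PS=0]
  L1: frame=0x32 idx=19 entry=0x34007 [P=1 RW=1 US=1 PS=0]
  → PA=0x34C59  (2 entries read)
#1 VA=0x1C13C59 (r,kernel):
  TLB hit vpn=0x1C13 → PA=0x34C59

Access #0 PA: 0x34C59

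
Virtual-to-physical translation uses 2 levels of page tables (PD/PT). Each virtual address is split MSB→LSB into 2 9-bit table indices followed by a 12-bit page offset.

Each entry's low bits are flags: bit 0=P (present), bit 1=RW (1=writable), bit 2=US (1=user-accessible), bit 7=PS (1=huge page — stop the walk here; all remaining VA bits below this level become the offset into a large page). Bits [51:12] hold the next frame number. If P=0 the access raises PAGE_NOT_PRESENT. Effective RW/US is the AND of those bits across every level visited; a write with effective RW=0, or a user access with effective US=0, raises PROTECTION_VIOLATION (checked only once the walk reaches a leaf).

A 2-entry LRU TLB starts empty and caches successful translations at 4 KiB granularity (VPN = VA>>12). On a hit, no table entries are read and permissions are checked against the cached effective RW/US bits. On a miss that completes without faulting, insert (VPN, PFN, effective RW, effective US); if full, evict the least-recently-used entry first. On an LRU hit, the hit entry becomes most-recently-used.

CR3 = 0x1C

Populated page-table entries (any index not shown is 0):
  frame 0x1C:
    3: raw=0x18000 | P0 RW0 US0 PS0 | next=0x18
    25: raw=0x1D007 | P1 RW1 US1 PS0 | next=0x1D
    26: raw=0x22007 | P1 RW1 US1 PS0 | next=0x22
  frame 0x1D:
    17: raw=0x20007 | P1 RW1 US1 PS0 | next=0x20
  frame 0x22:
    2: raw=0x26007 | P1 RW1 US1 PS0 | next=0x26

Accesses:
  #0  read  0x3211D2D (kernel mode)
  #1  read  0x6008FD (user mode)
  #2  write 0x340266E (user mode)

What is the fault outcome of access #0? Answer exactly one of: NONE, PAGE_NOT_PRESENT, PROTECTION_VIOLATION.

Walk each access:
#0 VA=0x3211D2D (r,kernel):
  L0: frame=0x1C idx=25 entry=0x1D007 [P=1 RW=1 US=1 PS=0]
  L1: frame=0x1D idx=17 entry=0x20007 [P=1 RW=1 US=1 PS=0]
  ⇒ phys 0x20D2D  [2 reads]
#1 VA=0x6008FD (r,user):
  L0: frame=0x1C idx=3 entry=0x18000 [P=0 RW=0 US=0 PS=0]
  ⇒ fault: PAGE_NOT_PRESENT  — 1 lookups
#2 VA=0x340266E (w,user):
  L0: frame=0x1C idx=26 entry=0x22007 [P=1 RW=1 US=1 PS=0]
  L1: frame=0x22 idx=2 entry=0x26007 [P=1 RW=1 US=1 PS=0]
  ⇒ phys 0x2666E  [2 reads]

Access #0 fault: NONE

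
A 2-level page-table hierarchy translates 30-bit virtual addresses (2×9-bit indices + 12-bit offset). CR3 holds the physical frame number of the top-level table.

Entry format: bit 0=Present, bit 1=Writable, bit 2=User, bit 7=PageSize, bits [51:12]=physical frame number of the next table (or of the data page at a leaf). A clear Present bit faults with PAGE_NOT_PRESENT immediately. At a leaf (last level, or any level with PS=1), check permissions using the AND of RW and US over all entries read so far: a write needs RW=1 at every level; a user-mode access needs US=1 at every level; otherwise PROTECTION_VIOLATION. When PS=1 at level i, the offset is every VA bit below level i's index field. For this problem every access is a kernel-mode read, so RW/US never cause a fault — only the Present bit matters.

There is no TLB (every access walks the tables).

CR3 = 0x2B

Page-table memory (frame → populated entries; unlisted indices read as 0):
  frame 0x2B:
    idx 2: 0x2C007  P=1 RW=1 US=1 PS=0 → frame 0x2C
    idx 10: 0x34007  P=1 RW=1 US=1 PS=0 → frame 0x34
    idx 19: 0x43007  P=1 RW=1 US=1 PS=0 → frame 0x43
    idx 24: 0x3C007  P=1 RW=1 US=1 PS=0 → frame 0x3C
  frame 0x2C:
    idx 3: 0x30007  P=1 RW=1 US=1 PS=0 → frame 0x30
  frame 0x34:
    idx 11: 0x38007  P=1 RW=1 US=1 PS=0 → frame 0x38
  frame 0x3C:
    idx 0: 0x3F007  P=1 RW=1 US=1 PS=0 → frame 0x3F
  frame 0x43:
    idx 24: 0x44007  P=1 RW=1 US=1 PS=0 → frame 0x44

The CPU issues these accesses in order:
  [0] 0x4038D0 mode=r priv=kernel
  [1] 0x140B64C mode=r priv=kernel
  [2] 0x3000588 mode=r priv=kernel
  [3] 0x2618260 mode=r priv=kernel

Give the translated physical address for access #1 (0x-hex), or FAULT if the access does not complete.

Trace:
#0 VA=0x4038D0 (r,kernel):
  lvl0: tbl 0x2B, slot 2 ⇒ 0x2C007 (P1/RW1/US1/PS0)
  lvl1: tbl 0x2C, slot 3 ⇒ 0x30007 (P1/RW1/US1/PS0)
  ⇒ phys 0x308D0  [2 reads]
#1 VA=0x140B64C (r,kernel):
  lvl0: tbl 0x2B, slot 10 ⇒ 0x34007 (P1/RW1/US1/PS0)
  lvl1: tbl 0x34, slot 11 ⇒ 0x38007 (P1/RW1/US1/PS0)
  ⇒ phys 0x3864C  [2 reads]
#2 VA=0x3000588 (r,kernel):
  lvl0: tbl 0x2B, slot 24 ⇒ 0x3C007 (P1/RW1/US1/PS0)
  lvl1: tbl 0x3C, slot 0 ⇒ 0x3F007 (P1/RW1/US1/PS0)
  ⇒ phys 0x3F588  [2 reads]
#3 VA=0x2618260 (r,kernel):
  lvl0: tbl 0x2B, slot 19 ⇒ 0x43007 (P1/RW1/US1/PS0)
  lvl1: tbl 0x43, slot 24 ⇒ 0x44007 (P1/RW1/US1/PS0)
  ⇒ phys 0x44260  [2 reads]

Access #1 PA: 0x3864C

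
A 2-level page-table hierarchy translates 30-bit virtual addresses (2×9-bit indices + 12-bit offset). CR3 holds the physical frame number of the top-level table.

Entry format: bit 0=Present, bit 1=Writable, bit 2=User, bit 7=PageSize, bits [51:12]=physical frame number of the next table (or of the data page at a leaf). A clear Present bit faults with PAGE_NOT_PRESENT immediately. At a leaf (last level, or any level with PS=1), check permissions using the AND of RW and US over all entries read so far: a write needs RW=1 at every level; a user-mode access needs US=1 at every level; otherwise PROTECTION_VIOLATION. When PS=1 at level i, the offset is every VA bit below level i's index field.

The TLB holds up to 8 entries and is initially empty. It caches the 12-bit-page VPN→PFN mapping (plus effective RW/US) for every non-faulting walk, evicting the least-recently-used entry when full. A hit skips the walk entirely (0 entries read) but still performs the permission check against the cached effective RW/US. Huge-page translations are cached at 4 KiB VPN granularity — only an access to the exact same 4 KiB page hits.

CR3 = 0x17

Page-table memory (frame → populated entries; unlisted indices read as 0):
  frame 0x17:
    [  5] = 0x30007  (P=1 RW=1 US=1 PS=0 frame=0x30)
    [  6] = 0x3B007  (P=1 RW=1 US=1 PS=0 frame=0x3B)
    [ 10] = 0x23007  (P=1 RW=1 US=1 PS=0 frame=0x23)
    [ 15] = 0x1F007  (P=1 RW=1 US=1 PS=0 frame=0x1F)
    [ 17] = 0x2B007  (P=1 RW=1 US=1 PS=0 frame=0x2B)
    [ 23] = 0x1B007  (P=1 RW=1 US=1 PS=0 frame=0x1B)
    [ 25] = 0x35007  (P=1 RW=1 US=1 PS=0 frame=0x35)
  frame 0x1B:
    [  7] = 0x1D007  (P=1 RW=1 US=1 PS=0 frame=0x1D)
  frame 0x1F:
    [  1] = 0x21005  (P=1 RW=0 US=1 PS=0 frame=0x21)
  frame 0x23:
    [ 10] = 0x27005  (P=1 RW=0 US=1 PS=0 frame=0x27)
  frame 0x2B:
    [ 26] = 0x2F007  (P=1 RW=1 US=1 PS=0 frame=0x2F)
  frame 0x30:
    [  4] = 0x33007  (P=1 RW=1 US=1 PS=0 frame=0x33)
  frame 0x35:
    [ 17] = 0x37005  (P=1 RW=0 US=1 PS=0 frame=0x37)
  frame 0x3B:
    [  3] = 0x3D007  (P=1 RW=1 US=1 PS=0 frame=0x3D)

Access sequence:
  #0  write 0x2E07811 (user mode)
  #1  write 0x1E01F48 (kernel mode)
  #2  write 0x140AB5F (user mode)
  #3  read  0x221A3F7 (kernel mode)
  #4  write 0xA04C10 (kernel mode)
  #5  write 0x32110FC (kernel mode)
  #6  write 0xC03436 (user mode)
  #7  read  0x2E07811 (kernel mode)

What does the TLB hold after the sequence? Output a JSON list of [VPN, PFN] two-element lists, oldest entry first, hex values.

Trace:
#0 VA=0x2E07811 (w,user):
  L0: frame=0x17 idx=23 entry=0x1B007 [P=1 RW=1 US=1 PS=0]
  L1: frame=0x1B idx=7 entry=0x1D007 [P=1 RW=1 US=1 PS=0]
  ✓ 0x1D811  — 2 lookups
#1 VA=0x1E01F48 (w,kernel):
  L0: frame=0x17 idx=15 entry=0x1F007 [P=1 RW=1 US=1 PS=0]
  L1: frame=0x1F idx=1 entry=0x21005 [P=1 RW=0 US=1 PS=0]
  ✗ PROTECTION_VIOLATION  [2 reads]
#2 VA=0x140AB5F (w,user):
  L0: frame=0x17 idx=10 entry=0x23007 [P=1 RW=1 US=1 PS=0]
  L1: frame=0x23 idx=10 entry=0x27005 [P=1 RW=0 US=1 PS=0]
  ✗ PROTECTION_VIOLATION  [2 reads]
#3 VA=0x221A3F7 (r,kernel):
  L0: frame=0x17 idx=17 entry=0x2B007 [P=1 RW=1 US=1 PS=0]
  L1: frame=0x2B idx=26 entry=0x2F007 [P=1 RW=1 US=1 PS=0]
  ✓ 0x2F3F7  — 2 lookups
#4 VA=0xA04C10 (w,kernel):
  L0: frame=0x17 idx=5 entry=0x30007 [P=1 RW=1 US=1 PS=0]
  L1: frame=0x30 idx=4 entry=0x33007 [P=1 RW=1 US=1 PS=0]
  ✓ 0x33C10  — 2 lookups
#5 VA=0x32110FC (w,kernel):
  L0: frame=0x17 idx=25 entry=0x35007 [P=1 RW=1 US=1 PS=0]
  L1: frame=0x35 idx=17 entry=0x37005 [P=1 RW=0 US=1 PS=0]
  ✗ PROTECTION_VIOLATION  [2 reads]
#6 VA=0xC03436 (w,user):
  L0: frame=0x17 idx=6 entry=0x3B007 [P=1 RW=1 US=1 PS=0]
  L1: frame=0x3B idx=3 entry=0x3D007 [P=1 RW=1 US=1 PS=0]
  ✓ 0x3D436  — 2 lookups
#7 VA=0x2E07811 (r,kernel):
  TLB hit vpn=0x2E07 → PA=0x1D811

TLB: [["0x221A", "0x2F"], ["0xA04", "0x33"], ["0xC03", "0x3D"], ["0x2E07", "0x1D"]]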